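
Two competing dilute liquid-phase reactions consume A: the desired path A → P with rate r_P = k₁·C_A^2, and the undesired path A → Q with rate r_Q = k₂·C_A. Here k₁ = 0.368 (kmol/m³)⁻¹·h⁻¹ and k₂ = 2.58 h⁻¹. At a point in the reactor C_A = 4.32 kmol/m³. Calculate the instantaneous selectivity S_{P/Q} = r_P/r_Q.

0.616

S_{P/Q} = r_P/r_Q = (k₁·C_A^2)/(k₂·C_A) = (k₁/k₂)·C_A.
= (0.368×4.320^2) / (2.58×4.320) = 6.868/11.15 = 0.616.
Since the desired path is higher order in A, keeping C_A high (PFR or concentrated feed) favours P.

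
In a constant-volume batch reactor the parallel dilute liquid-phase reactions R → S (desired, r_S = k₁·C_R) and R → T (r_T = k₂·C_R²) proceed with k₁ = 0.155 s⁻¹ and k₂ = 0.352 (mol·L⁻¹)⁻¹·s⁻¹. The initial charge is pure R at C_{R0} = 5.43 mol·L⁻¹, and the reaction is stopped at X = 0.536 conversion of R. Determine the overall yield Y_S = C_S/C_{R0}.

0.0555

C_R = C_{R0}(1−X) = 2.520 mol·L⁻¹.
Along a PFR/batch, dC_S/dC_R = −r_S/(r_S+r_T) = −k₁/(k₁+k₂·C_R).
Integrating from C_{R0} to C_R: C_S = (0.155/0.352)·ln[(0.155+0.352·5.43)/(0.155+0.352·2.52)] = 0.4403·ln(2.066/1.042) = 0.3015 mol·L⁻¹.
Y_S = C_S/C_{R0} = 0.3015/5.43 = 0.0555.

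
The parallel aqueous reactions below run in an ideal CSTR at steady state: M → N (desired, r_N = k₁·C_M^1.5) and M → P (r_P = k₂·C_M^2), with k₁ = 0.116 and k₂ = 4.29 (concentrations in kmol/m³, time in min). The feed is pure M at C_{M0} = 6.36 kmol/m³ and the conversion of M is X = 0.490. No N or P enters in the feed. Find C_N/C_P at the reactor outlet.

Exit C_M = C_{M0}(1−X) = 6.36×0.510 = 3.244 kmol/m³.
Rates in a CSTR are evaluated at the outlet concentration: r_N = 0.116×3.244^1.5 = 0.6776, r_P = 4.29×3.244^2 = 45.13.
Overall selectivity = C_N/C_P = r_Nτ/(r_Pτ) = r_N/r_P = 0.0150.

0.0150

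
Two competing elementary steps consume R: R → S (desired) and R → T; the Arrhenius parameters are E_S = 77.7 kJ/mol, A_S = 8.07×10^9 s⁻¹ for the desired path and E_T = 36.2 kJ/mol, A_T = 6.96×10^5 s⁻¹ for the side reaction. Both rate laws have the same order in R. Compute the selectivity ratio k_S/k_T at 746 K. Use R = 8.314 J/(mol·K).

14.4

Since both paths have the same order in R, the concentration cancels and S_{S/T} = k_S/k_T = (A_S/A_T)·exp[(E_T−E_S)/(RT)].
(E_T−E_S)/(RT) = (36.2−77.7)×10³/(8.314×746) = -41500/6202 = -6.691.
k_S/k_T = (8.07×10^9/6.96×10^5)·exp(-6.691) = 11595 × 0.001242 = 14.4.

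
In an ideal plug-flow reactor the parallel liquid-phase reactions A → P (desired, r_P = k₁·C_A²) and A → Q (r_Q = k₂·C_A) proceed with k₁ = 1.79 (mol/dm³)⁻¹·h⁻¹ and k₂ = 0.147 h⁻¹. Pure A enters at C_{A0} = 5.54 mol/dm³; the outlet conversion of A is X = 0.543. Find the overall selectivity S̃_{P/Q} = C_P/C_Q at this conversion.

C_A = C_{A0}(1−X) = 2.532 mol/dm³.
Along a PFR/batch, dC_Q/dC_A = −r_Q/(r_P+r_Q) = −k₂/(k₂+k₁·C_A).
Integrating from C_{A0} to C_A: C_Q = (0.147/1.79)·ln[(0.147+1.79·5.54)/(0.147+1.79·2.53)] = 0.08212·ln(10.06/4.679) = 0.06290 mol/dm³.
Then C_P = (C_{A0}−C_A) − C_Q = 3.008 − 0.06290 = 2.945 mol/dm³.
S̃_{P/Q} = C_P/C_Q = 2.945/0.06290 = 46.8.

46.8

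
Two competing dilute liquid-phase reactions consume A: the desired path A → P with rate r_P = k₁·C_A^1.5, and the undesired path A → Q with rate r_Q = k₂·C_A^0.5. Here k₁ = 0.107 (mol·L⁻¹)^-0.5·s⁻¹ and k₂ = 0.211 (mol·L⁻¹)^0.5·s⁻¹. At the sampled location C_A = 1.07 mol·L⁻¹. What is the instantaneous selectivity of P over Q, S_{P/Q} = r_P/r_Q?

0.543

S_{P/Q} = r_P/r_Q = (k₁·C_A^1.5)/(k₂·C_A^0.5) = (k₁/k₂)·C_A.
= (0.107×1.070^1.5) / (0.211×1.070^0.5) = 0.1184/0.2183 = 0.543.
Since the desired path is higher order in A, keeping C_A high (PFR or concentrated feed) favours P.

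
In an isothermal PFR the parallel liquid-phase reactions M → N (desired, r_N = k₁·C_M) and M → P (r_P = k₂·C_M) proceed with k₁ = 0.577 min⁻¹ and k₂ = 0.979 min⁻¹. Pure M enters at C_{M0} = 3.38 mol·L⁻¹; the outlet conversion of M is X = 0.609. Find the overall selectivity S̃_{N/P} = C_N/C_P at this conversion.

C_M = C_{M0}(1−X) = 1.322 mol·L⁻¹.
Both paths are first order in M, so the instantaneous fraction to N is constant: dC_N/d(−C_M) = k₁/(k₁+k₂) = 0.3708.
C_N = 0.3708·(C_{M0}−C_M) = 0.3708×2.058 = 0.763 mol·L⁻¹.
C_P = (C_{M0}−C_M)−C_N = 1.295 mol·L⁻¹; S̃_{N/P} = 0.7633/1.295 = 0.589.

0.589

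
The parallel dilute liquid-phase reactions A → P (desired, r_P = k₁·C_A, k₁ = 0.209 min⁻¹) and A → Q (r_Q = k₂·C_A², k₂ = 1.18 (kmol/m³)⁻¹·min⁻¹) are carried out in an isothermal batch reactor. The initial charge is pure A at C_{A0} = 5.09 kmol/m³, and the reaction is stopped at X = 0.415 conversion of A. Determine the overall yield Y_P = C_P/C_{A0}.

0.0178

C_A = C_{A0}(1−X) = 2.978 kmol/m³.
Along a PFR/batch, dC_P/dC_A = −r_P/(r_P+r_Q) = −k₁/(k₁+k₂·C_A).
Integrating from C_{A0} to C_A: C_P = (0.209/1.18)·ln[(0.209+1.18·5.09)/(0.209+1.18·2.98)] = 0.1771·ln(6.215/3.723) = 0.09079 kmol/m³.
Y_P = C_P/C_{A0} = 0.09079/5.09 = 0.0178.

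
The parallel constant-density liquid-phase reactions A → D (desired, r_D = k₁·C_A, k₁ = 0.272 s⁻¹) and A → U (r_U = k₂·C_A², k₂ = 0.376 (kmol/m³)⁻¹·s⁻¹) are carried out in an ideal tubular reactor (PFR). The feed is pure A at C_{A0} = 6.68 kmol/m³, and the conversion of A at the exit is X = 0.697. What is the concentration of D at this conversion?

C_A = C_{A0}(1−X) = 2.024 kmol/m³.
Along a PFR/batch, dC_D/dC_A = −r_D/(r_D+r_U) = −k₁/(k₁+k₂·C_A).
Integrating from C_{A0} to C_A: C_D = (0.272/0.376)·ln[(0.272+0.376·6.68)/(0.272+0.376·2.02)] = 0.7234·ln(2.784/1.033) = 0.7171 kmol/m³.

0.717 kmol/m³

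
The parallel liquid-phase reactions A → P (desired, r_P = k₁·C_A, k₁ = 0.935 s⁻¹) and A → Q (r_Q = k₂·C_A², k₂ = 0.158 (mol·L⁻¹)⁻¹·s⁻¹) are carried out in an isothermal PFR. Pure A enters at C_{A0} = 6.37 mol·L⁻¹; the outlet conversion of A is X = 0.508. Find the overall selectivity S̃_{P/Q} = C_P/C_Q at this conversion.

1.27

C_A = C_{A0}(1−X) = 3.134 mol·L⁻¹.
Along a PFR/batch, dC_P/dC_A = −r_P/(r_P+r_Q) = −k₁/(k₁+k₂·C_A).
Integrating from C_{A0} to C_A: C_P = (0.935/0.158)·ln[(0.935+0.158·6.37)/(0.935+0.158·3.13)] = 5.918·ln(1.941/1.430) = 1.809 mol·L⁻¹.
C_Q = (C_{A0}−C_A)−C_P = 1.427 mol·L⁻¹; S̃_{P/Q} = 1.809/1.427 = 1.27.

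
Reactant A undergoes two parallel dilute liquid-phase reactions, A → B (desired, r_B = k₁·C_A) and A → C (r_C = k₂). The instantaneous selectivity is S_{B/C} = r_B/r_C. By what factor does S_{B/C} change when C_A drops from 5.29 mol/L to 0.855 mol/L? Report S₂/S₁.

S_{B/C} = (k₁/k₂)·C_A, so S₂/S₁ = (C_{A,2}/C_{A,1}).
= 0.855/5.29 = 0.162.
Selectivity toward B falls as C_A falls — high-concentration operation is favoured.

0.162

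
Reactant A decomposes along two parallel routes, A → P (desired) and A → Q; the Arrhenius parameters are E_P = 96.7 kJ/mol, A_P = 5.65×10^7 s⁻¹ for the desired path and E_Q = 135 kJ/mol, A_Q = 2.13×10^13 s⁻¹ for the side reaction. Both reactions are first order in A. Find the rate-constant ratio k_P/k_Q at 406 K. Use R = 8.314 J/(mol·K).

Since both paths have the same order in A, the concentration cancels and S_{P/Q} = k_P/k_Q = (A_P/A_Q)·exp[(E_Q−E_P)/(RT)].
(E_Q−E_P)/(RT) = (135−96.7)×10³/(8.314×406) = 38300/3375 = 11.35.
k_P/k_Q = (5.65×10^7/2.13×10^13)·exp(11.35) = 2.653×10^-6 × 84670 = 0.225.

0.225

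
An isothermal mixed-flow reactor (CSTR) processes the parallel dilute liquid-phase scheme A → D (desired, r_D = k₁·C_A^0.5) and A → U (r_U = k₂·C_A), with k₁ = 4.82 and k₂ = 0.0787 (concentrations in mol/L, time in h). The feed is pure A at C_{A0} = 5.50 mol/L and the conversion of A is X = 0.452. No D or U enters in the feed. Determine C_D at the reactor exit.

2.42 mol/L

Exit C_A = C_{A0}(1−X) = 5.50×0.548 = 3.014 mol/L.
A CSTR operates uniformly at the exit composition, giving r_D = 8.368 and r_U = 0.2372 (each k·C_A^n at C_A = 3.014).
Fraction of consumed A going to D: r_D/(r_D+r_U) = 0.9724.
C_D = 0.9724·C_{A0}·X = 0.9724×5.50×0.452 = 2.42 mol/L.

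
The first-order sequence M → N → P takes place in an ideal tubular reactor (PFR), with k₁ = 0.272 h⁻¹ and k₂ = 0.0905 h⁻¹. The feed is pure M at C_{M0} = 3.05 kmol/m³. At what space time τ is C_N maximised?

6.06 h

Setting dC_N/dτ = 0 gives τ_opt = ln(k₂/k₁)/(k₂−k₁).
= ln(0.0905/0.272)/(0.0905−0.272) = ln(0.3327)/-0.1815 = -1.100/-0.1815 = 6.06 h.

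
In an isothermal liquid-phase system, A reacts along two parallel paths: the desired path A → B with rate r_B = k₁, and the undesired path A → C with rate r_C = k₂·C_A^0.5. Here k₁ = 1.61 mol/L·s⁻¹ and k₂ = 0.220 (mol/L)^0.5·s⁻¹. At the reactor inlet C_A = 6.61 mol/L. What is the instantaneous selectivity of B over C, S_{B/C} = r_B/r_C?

2.85

S_{B/C} = r_B/r_C = (k₁)/(k₂·C_A^0.5) = (k₁/k₂)·C_A^-0.5.
= (1.61) / (0.220×6.610^0.5) = 1.610/0.5656 = 2.85.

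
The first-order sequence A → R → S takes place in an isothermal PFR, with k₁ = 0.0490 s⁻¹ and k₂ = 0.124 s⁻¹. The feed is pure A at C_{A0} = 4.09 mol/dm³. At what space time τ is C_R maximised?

For first-order series the maximum of C_R occurs at τ_opt = ln(k₂/k₁)/(k₂−k₁).
= ln(0.124/0.0490)/(0.124−0.0490) = ln(2.531)/0.07500 = 0.9285/0.07500 = 12.4 s.

12.4 s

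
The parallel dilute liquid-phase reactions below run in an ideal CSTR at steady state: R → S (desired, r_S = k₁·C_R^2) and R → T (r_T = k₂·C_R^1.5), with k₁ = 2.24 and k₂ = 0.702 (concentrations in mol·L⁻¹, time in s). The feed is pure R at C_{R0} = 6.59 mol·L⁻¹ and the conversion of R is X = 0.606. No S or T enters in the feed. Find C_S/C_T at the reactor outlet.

Exit C_R = C_{R0}(1−X) = 6.59×0.394 = 2.596 mol·L⁻¹.
Rates in a CSTR are evaluated at the outlet concentration: r_S = 2.24×2.596^2 = 15.10, r_T = 0.702×2.596^1.5 = 2.937.
Overall selectivity = C_S/C_T = r_Sτ/(r_Tτ) = r_S/r_T = 5.14.

5.14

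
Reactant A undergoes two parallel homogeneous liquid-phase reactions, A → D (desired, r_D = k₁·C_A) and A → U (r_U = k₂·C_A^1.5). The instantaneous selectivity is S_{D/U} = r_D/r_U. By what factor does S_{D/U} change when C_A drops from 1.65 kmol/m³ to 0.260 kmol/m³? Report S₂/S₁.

2.52

S_{D/U} = (k₁/k₂)·C_A^-0.5, so S₂/S₁ = (C_{A,2}/C_{A,1})^-0.5.
= (0.260/1.65)^(-0.5) = (0.1576)^(-0.5) = 2.52.
Selectivity toward D rises as C_A falls — low-concentration operation is favoured.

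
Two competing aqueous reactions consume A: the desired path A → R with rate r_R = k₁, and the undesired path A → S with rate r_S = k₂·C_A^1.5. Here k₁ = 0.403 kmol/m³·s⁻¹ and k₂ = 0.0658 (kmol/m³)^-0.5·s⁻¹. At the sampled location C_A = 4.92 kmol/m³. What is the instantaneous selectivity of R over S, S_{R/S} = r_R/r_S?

S_{R/S} = r_R/r_S = (k₁)/(k₂·C_A^1.5) = (k₁/k₂)·C_A^-1.5.
= (0.403) / (0.0658×4.920^1.5) = 0.4030/0.7181 = 0.561.
The undesired path is higher order in A, so low C_A (CSTR or dilute feed) favours R.

0.561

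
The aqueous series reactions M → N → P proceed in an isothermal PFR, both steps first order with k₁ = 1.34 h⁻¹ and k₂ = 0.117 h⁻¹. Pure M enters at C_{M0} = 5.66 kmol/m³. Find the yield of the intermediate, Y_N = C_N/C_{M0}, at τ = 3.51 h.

For first-order series with pure M initially, C_N(τ) = k₁C_{M0}/(k₂−k₁)·(e^(−k₁τ) − e^(−k₂τ)).
e^(−k₁τ) = e^(−1.34×3.51) = e^(−4.703) = 0.009064; e^(−k₂τ) = e^(−0.4107) = 0.6632.
C_N = 1.34×5.66/(0.117−1.34) × (0.009064−0.6632) = (-6.201)×(-0.6541) = 4.057 kmol/m³.
Y_N = C_N/C_{M0} = 4.057/5.66 = 0.717.

0.717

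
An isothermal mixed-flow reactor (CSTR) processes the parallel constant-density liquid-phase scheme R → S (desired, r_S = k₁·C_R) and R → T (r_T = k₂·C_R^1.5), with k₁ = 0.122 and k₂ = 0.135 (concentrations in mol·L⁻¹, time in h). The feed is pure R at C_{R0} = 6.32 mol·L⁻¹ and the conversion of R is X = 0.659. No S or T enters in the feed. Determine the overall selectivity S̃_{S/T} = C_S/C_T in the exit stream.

Exit C_R = C_{R0}(1−X) = 6.32×0.341 = 2.155 mol·L⁻¹.
In a CSTR the entire volume is at exit conditions, so r_S = 0.122×2.155 = 0.2629 and r_T = 0.135×2.155^1.5 = 0.4271.
Overall selectivity = C_S/C_T = r_Sτ/(r_Tτ) = r_S/r_T = 0.616.

0.616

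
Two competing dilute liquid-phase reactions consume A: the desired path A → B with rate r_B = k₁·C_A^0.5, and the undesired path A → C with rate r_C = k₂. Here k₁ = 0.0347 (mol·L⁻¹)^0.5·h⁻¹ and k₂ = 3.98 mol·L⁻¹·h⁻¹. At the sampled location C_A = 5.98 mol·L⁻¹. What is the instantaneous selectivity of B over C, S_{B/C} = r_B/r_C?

S_{B/C} = r_B/r_C = (k₁·C_A^0.5)/(k₂) = (k₁/k₂)·C_A^0.5.
= (0.0347×5.980^0.5) / (3.98) = 0.08486/3.980 = 0.0213.
Since the desired path is higher order in A, keeping C_A high (PFR or concentrated feed) favours B.

0.0213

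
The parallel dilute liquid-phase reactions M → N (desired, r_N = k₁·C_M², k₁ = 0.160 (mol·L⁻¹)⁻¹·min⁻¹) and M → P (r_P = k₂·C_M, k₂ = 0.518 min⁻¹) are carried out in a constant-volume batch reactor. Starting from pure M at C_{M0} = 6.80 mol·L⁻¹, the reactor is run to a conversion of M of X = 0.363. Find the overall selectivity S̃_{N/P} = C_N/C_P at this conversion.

1.70

C_M = C_{M0}(1−X) = 4.332 mol·L⁻¹.
Along a PFR/batch, dC_P/dC_M = −r_P/(r_N+r_P) = −k₂/(k₂+k₁·C_M).
Integrating from C_{M0} to C_M: C_P = (0.518/0.160)·ln[(0.518+0.160·6.80)/(0.518+0.160·4.33)] = 3.237·ln(1.606/1.211) = 0.9138 mol·L⁻¹.
Then C_N = (C_{M0}−C_M) − C_P = 2.468 − 0.9138 = 1.555 mol·L⁻¹.
S̃_{N/P} = C_N/C_P = 1.555/0.9138 = 1.70.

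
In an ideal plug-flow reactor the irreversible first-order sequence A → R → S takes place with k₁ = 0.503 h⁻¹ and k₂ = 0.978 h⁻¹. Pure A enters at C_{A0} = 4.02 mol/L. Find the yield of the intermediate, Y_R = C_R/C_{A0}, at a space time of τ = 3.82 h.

0.130

For first-order series with pure A initially, C_R(τ) = k₁C_{A0}/(k₂−k₁)·(e^(−k₁τ) − e^(−k₂τ)).
e^(−k₁τ) = e^(−0.503×3.82) = e^(−1.921) = 0.1464; e^(−k₂τ) = e^(−3.736) = 0.02385.
C_R = 0.503×4.02/(0.978−0.503) × (0.1464−0.02385) = 4.257×0.1225 = 0.5217 mol/L.
Y_R = C_R/C_{A0} = 0.5217/4.02 = 0.130.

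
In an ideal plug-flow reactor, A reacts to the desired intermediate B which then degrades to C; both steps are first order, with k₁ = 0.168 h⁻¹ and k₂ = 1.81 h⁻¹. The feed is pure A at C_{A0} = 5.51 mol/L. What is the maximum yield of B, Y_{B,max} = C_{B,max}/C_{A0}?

0.0728

For a first-order series the maximum intermediate yield is C_{B,max}/C_{A0} = (k₁/k₂)^[k₂/(k₂−k₁)].
= (0.168/1.81)^(1.81/(1.81−0.168)) = (0.09282)^(1.102) = 0.07278.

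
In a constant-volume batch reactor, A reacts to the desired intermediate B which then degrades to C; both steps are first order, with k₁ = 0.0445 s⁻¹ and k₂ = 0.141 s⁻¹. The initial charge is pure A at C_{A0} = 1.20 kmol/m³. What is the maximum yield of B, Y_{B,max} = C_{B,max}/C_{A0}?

0.185

At the optimum, C_{B,max}/C_{A0} = (k₁/k₂)^[k₂/(k₂−k₁)].
= (0.0445/0.141)^(0.141/(0.141−0.0445)) = (0.3156)^(1.461) = 0.1854.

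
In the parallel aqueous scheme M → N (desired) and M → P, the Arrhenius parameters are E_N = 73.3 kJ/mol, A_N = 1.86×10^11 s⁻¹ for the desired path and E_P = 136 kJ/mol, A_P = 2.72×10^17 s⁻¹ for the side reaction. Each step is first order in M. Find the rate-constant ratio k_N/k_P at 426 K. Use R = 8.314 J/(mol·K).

33.4

k_N/k_P = (A_N/A_P)·exp[−(E_N−E_P)/(RT)] = (A_N/A_P)·exp[(E_P−E_N)/(RT)].
(E_P−E_N)/(RT) = (136−73.3)×10³/(8.314×426) = 62700/3542 = 17.70.
k_N/k_P = (1.86×10^11/2.72×10^17)·exp(17.70) = 6.838×10^-7 × 4.879×10^7 = 33.4.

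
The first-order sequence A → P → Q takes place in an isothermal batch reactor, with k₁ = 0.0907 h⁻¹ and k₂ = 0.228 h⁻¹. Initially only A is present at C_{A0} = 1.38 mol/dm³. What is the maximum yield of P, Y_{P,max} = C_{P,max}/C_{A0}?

0.216

For a first-order series the maximum intermediate yield is C_{P,max}/C_{A0} = (k₁/k₂)^[k₂/(k₂−k₁)].
= (0.0907/0.228)^(0.228/(0.228−0.0907)) = (0.3978)^(1.661) = 0.2164.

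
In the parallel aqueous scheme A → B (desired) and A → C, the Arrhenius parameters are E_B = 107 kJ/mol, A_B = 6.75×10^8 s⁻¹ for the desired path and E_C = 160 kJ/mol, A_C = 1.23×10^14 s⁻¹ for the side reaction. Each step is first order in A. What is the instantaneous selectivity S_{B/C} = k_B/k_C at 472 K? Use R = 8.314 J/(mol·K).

4.03

k_B/k_C = (A_B/A_C)·exp[−(E_B−E_C)/(RT)] = (A_B/A_C)·exp[(E_C−E_B)/(RT)].
(E_C−E_B)/(RT) = (160−107)×10³/(8.314×472) = 53000/3924 = 13.51.
k_B/k_C = (6.75×10^8/1.23×10^14)·exp(13.51) = 5.488×10^-6 × 7.337×10^5 = 4.03.
Since E_B < E_C, lowering the temperature improves selectivity toward B.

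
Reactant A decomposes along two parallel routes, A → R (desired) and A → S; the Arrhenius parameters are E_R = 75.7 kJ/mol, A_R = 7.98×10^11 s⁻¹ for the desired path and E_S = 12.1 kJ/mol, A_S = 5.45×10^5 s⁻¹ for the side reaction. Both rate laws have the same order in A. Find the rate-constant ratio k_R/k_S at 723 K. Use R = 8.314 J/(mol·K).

37.2

Since both paths have the same order in A, the concentration cancels and S_{R/S} = k_R/k_S = (A_R/A_S)·exp[(E_S−E_R)/(RT)].
(E_S−E_R)/(RT) = (12.1−75.7)×10³/(8.314×723) = -63600/6011 = -10.58.
k_R/k_S = (7.98×10^11/5.45×10^5)·exp(-10.58) = 1.464×10^6 × 2.541×10^-5 = 37.2.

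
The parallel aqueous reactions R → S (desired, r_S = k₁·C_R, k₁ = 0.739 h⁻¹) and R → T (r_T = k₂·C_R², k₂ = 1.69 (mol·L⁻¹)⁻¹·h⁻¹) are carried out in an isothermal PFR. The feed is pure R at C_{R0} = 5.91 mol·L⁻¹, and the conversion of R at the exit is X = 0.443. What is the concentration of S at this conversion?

C_R = C_{R0}(1−X) = 3.292 mol·L⁻¹.
Along a PFR/batch, dC_S/dC_R = −r_S/(r_S+r_T) = −k₁/(k₁+k₂·C_R).
Integrating from C_{R0} to C_R: C_S = (0.739/1.69)·ln[(0.739+1.69·5.91)/(0.739+1.69·3.29)] = 0.4373·ln(10.73/6.302) = 0.2326 mol·L⁻¹.

0.233 mol·L⁻¹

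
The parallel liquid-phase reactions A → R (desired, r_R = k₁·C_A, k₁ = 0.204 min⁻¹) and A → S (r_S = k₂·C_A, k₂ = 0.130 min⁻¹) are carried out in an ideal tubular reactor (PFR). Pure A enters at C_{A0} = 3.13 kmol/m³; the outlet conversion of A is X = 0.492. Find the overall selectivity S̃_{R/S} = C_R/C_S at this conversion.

C_A = C_{A0}(1−X) = 1.590 kmol/m³.
Both paths are first order in A, so the instantaneous fraction to R is constant: dC_R/d(−C_A) = k₁/(k₁+k₂) = 0.6108.
C_R = 0.6108·(C_{A0}−C_A) = 0.6108×1.540 = 0.941 kmol/m³.
C_S = (C_{A0}−C_A)−C_R = 0.5994 kmol/m³; S̃_{R/S} = 0.9406/0.5994 = 1.57.

1.57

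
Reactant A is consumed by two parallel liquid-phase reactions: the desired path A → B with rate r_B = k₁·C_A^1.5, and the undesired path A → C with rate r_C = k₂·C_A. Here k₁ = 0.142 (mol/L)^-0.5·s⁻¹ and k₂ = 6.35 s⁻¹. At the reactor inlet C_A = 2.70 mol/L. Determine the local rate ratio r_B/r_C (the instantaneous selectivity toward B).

S_{B/C} = r_B/r_C = (k₁·C_A^1.5)/(k₂·C_A) = (k₁/k₂)·C_A^0.5.
= (0.142×2.700^1.5) / (6.35×2.700) = 0.6300/17.14 = 0.0367.
Since the desired path is higher order in A, keeping C_A high (PFR or concentrated feed) favours B.

0.0367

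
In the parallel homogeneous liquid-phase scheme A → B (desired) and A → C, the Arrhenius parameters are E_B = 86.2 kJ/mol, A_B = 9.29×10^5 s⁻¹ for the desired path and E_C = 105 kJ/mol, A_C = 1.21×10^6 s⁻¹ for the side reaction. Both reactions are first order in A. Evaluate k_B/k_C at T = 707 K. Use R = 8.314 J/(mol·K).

k_B/k_C = (A_B/A_C)·exp[−(E_B−E_C)/(RT)] = (A_B/A_C)·exp[(E_C−E_B)/(RT)].
(E_C−E_B)/(RT) = (105−86.2)×10³/(8.314×707) = 18800/5878 = 3.198.
k_B/k_C = (9.29×10^5/1.21×10^6)·exp(3.198) = 0.7678 × 24.49 = 18.8.

18.8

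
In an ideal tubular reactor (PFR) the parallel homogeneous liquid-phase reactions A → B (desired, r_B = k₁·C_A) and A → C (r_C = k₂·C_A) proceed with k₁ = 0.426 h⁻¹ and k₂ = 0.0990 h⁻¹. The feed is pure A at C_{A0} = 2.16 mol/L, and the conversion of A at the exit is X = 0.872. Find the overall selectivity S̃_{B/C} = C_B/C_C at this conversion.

C_A = C_{A0}(1−X) = 0.2765 mol/L.
Both paths are first order in A, so the instantaneous fraction to B is constant: dC_B/d(−C_A) = k₁/(k₁+k₂) = 0.8114.
C_B = 0.8114·(C_{A0}−C_A) = 0.8114×1.884 = 1.53 mol/L.
C_C = (C_{A0}−C_A)−C_B = 0.3552 mol/L; S̃_{B/C} = 1.528/0.3552 = 4.30.

4.30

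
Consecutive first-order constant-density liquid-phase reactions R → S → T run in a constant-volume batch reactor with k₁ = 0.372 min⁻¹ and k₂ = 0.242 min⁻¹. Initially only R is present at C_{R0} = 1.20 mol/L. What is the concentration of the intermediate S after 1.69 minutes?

0.450 mol/L

The intermediate concentration in a first-order A→B→C sequence is C_S = k₁C_{R0}(e^(−k₁t) − e^(−k₂t))/(k₂−k₁).
e^(−k₁t) = e^(−0.372×1.69) = e^(−0.6287) = 0.5333; e^(−k₂t) = e^(−0.4090) = 0.6643.
C_S = 0.372×1.20/(0.242−0.372) × (0.5333−0.6643) = (-3.434)×(-0.1310) = 0.4499 mol/L.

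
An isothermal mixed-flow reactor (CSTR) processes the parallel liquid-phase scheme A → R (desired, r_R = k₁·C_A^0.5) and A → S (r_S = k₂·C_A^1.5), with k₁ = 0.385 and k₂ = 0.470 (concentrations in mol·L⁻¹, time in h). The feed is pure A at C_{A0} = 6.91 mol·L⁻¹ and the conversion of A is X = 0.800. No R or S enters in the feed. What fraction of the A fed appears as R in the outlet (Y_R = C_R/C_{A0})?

0.298

Exit C_A = C_{A0}(1−X) = 6.91×0.200 = 1.382 mol·L⁻¹.
In a CSTR the entire volume is at exit conditions, so r_R = 0.385×1.382^0.5 = 0.4526 and r_S = 0.470×1.382^1.5 = 0.7636.
Fraction of consumed A going to R: r_R/(r_R+r_S) = 0.3721.
C_R = 0.3721·C_{A0}·X = 0.3721×6.91×0.800 = 2.06 mol·L⁻¹; Y_R = C_R/C_{A0} = 0.298.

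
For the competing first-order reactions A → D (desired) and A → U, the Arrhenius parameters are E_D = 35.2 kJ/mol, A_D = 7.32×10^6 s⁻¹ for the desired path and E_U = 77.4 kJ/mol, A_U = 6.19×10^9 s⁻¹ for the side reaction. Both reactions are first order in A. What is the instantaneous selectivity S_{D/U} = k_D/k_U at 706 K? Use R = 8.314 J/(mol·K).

With equal orders, S_{D/U} = k_D/k_U = (A_D/A_U)·exp[(E_U−E_D)/(RT)].
(E_U−E_D)/(RT) = (77.4−35.2)×10³/(8.314×706) = 42200/5870 = 7.189.
k_D/k_U = (7.32×10^6/6.19×10^9)·exp(7.189) = 0.001183 × 1325 = 1.57.

1.57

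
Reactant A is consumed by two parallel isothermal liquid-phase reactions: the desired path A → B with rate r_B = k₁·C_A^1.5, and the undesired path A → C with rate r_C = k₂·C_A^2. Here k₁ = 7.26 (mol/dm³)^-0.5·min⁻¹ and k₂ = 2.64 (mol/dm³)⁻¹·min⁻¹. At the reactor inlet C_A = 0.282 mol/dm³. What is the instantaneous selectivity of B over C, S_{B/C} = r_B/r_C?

S_{B/C} = r_B/r_C = (k₁·C_A^1.5)/(k₂·C_A^2) = (k₁/k₂)·C_A^-0.5.
= (7.26×0.2820^1.5) / (2.64×0.2820^2) = 1.087/0.2099 = 5.18.

5.18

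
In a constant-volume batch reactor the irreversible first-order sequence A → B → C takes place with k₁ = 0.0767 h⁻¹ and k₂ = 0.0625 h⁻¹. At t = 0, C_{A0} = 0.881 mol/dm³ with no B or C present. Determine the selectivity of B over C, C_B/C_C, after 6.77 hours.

Solving the coupled first-order balances gives C_B(t) = [k₁/(k₂−k₁)]·C_{A0}·(e^(−k₁t) − e^(−k₂t)).
e^(−k₁t) = e^(−0.0767×6.77) = e^(−0.5193) = 0.5950; e^(−k₂t) = e^(−0.4231) = 0.6550.
C_B = 0.0767×0.881/(0.0625−0.0767) × (0.5950−0.6550) = (-4.759)×(-0.06004) = 0.2857 mol/dm³.
C_A = C_{A0}e^(−k₁t) = 0.5242 mol/dm³, so C_C = C_{A0}−C_A−C_B = 0.07115 mol/dm³; C_B/C_C = 4.02.

4.02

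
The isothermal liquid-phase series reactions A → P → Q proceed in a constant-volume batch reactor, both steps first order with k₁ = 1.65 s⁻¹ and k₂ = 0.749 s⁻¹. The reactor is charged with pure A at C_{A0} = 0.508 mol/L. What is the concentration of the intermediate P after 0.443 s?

0.220 mol/L

The intermediate concentration in a first-order A→B→C sequence is C_P = k₁C_{A0}(e^(−k₁t) − e^(−k₂t))/(k₂−k₁).
e^(−k₁t) = e^(−1.65×0.443) = e^(−0.7309) = 0.4815; e^(−k₂t) = e^(−0.3318) = 0.7176.
C_P = 1.65×0.508/(0.749−1.65) × (0.4815−0.7176) = (-0.9303)×(-0.2362) = 0.2197 mol/L.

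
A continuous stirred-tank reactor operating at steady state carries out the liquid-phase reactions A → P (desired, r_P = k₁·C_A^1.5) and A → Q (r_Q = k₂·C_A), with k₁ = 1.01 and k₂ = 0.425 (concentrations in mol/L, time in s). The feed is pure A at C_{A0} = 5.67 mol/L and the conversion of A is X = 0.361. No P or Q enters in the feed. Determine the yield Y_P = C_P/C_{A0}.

0.296

Exit C_A = C_{A0}(1−X) = 5.67×0.639 = 3.623 mol/L.
In a CSTR the entire volume is at exit conditions, so r_P = 1.01×3.623^1.5 = 6.965 and r_Q = 0.425×3.623 = 1.540.
Fraction of consumed A going to P: r_P/(r_P+r_Q) = 0.8190.
C_P = 0.8190·C_{A0}·X = 0.8190×5.67×0.361 = 1.68 mol/L; Y_P = C_P/C_{A0} = 0.296.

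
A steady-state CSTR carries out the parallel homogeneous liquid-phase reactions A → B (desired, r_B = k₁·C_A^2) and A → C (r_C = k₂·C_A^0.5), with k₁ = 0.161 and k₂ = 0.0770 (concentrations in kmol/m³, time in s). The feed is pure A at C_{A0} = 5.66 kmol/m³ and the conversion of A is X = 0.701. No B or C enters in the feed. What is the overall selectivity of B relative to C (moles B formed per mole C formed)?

4.60

Exit C_A = C_{A0}(1−X) = 5.66×0.299 = 1.692 kmol/m³.
Rates in a CSTR are evaluated at the outlet concentration: r_B = 0.161×1.692^2 = 0.4611, r_C = 0.0770×1.692^0.5 = 0.1002.
Overall selectivity = C_B/C_C = r_Bτ/(r_Cτ) = r_B/r_C = 4.60.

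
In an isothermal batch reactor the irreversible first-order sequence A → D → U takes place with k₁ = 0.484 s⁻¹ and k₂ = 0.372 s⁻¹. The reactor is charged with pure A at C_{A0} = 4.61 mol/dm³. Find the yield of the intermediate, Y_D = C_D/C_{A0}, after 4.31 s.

0.333

Solving the coupled first-order balances gives C_D(t) = [k₁/(k₂−k₁)]·C_{A0}·(e^(−k₁t) − e^(−k₂t)).
e^(−k₁t) = e^(−0.484×4.31) = e^(−2.086) = 0.1242; e^(−k₂t) = e^(−1.603) = 0.2012.
C_D = 0.484×4.61/(0.372−0.484) × (0.1242−0.2012) = (-19.92)×(-0.07705) = 1.535 mol/dm³.
Y_D = C_D/C_{A0} = 1.535/4.61 = 0.333.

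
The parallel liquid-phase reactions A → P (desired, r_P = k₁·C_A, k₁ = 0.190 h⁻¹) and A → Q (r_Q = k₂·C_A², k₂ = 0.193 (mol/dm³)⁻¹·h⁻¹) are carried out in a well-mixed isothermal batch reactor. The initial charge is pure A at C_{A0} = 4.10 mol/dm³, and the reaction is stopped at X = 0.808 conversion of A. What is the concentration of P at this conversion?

1.04 mol/dm³

C_A = C_{A0}(1−X) = 0.7872 mol/dm³.
Along a PFR/batch, dC_P/dC_A = −r_P/(r_P+r_Q) = −k₁/(k₁+k₂·C_A).
Integrating from C_{A0} to C_A: C_P = (0.190/0.193)·ln[(0.190+0.193·4.10)/(0.190+0.193·0.787)] = 0.9845·ln(0.9813/0.3419) = 1.038 mol/dm³.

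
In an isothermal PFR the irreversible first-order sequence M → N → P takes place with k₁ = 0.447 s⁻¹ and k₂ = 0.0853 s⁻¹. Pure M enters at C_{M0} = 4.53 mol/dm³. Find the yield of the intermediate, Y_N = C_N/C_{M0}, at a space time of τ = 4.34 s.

Solving the coupled first-order balances gives C_N(τ) = [k₁/(k₂−k₁)]·C_{M0}·(e^(−k₁τ) − e^(−k₂τ)).
e^(−k₁τ) = e^(−0.447×4.34) = e^(−1.940) = 0.1437; e^(−k₂τ) = e^(−0.3702) = 0.6906.
C_N = 0.447×4.53/(0.0853−0.447) × (0.1437−0.6906) = (-5.598)×(-0.5469) = 3.062 mol/dm³.
Y_N = C_N/C_{M0} = 3.062/4.53 = 0.676.

0.676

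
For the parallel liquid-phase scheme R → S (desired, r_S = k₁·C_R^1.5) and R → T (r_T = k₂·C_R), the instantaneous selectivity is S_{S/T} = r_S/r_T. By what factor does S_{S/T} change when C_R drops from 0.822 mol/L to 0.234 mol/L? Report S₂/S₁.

0.534

S_{S/T} = (k₁/k₂)·C_R^0.5, so S₂/S₁ = (C_{R,2}/C_{R,1})^0.5.
= (0.234/0.822)^0.5 = (0.2847)^0.5 = 0.534.
Selectivity toward S falls as C_R falls — high-concentration operation is favoured.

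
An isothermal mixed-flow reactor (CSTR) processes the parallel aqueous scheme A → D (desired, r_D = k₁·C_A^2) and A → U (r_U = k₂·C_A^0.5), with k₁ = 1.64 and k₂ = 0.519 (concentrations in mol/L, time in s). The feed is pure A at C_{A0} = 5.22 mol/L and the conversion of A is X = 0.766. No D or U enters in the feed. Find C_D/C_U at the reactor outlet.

4.27

Exit C_A = C_{A0}(1−X) = 5.22×0.234 = 1.221 mol/L.
A CSTR operates uniformly at the exit composition, giving r_D = 2.447 and r_U = 0.5736 (each k·C_A^n at C_A = 1.221).
Overall selectivity = C_D/C_U = r_Dτ/(r_Uτ) = r_D/r_U = 4.27.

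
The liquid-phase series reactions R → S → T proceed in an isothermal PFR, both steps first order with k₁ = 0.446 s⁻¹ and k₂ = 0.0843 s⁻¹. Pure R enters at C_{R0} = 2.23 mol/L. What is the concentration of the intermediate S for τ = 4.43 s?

Solving the coupled first-order balances gives C_S(τ) = [k₁/(k₂−k₁)]·C_{R0}·(e^(−k₁τ) − e^(−k₂τ)).
e^(−k₁τ) = e^(−0.446×4.43) = e^(−1.976) = 0.1387; e^(−k₂τ) = e^(−0.3734) = 0.6884.
C_S = 0.446×2.23/(0.0843−0.446) × (0.1387−0.6884) = (-2.750)×(-0.5497) = 1.512 mol/L.

1.51 mol/L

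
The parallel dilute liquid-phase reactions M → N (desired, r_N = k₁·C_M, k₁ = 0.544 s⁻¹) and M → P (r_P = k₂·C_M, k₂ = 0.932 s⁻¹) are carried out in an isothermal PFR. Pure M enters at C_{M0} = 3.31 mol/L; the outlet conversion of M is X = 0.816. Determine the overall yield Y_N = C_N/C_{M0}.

C_M = C_{M0}(1−X) = 0.6090 mol/L.
Both paths are first order in M, so the instantaneous fraction to N is constant: dC_N/d(−C_M) = k₁/(k₁+k₂) = 0.3686.
C_N = 0.3686·(C_{M0}−C_M) = 0.3686×2.701 = 0.995 mol/L.
Y_N = C_N/C_{M0} = 0.9955/3.31 = 0.301.

0.301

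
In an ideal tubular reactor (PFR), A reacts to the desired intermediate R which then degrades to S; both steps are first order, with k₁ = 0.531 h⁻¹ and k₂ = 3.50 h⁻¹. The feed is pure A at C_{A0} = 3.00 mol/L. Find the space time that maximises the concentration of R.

Setting dC_R/dτ = 0 gives τ_opt = ln(k₂/k₁)/(k₂−k₁).
= ln(3.50/0.531)/(3.50−0.531) = ln(6.591)/2.969 = 1.886/2.969 = 0.635 h.

0.635 h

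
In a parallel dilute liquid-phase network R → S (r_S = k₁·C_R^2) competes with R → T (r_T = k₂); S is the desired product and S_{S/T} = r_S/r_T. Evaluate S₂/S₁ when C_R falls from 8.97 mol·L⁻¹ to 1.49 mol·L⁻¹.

0.0276

S_{S/T} = (k₁/k₂)·C_R^2, so S₂/S₁ = (C_{R,2}/C_{R,1})^2.
= (1.49/8.97)^2 = (0.1661)^2 = 0.0276.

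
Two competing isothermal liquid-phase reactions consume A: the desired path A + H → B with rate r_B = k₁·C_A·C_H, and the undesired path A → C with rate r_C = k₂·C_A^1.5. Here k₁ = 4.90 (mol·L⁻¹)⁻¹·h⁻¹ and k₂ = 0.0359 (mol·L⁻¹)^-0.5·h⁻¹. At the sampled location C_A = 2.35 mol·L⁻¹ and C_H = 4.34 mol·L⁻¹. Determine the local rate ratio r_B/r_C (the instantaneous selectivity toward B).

386

S_{B/C} = r_B/r_C = (k₁·C_A·C_H)/(k₂·C_A^1.5) = (k₁/k₂)·C_A^-0.5·C_H.
= (4.90×2.350×4.340) / (0.0359×2.350^1.5) = 49.98/0.1293 = 386.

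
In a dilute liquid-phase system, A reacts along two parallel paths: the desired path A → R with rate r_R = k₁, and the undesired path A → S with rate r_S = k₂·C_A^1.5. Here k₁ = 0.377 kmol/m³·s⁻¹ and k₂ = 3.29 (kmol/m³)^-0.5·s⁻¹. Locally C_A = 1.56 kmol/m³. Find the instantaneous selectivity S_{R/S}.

0.0588

S_{R/S} = r_R/r_S = (k₁)/(k₂·C_A^1.5) = (k₁/k₂)·C_A^-1.5.
= (0.377) / (3.29×1.560^1.5) = 0.3770/6.410 = 0.0588.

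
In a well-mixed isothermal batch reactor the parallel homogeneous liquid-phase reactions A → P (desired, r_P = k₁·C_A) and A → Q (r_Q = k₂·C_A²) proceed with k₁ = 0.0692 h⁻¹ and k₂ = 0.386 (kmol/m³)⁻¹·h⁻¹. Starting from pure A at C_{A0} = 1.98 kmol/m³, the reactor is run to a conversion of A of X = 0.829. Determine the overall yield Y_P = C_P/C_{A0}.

C_A = C_{A0}(1−X) = 0.3386 kmol/m³.
Along a PFR/batch, dC_P/dC_A = −r_P/(r_P+r_Q) = −k₁/(k₁+k₂·C_A).
Integrating from C_{A0} to C_A: C_P = (0.0692/0.386)·ln[(0.0692+0.386·1.98)/(0.0692+0.386·0.339)] = 0.1793·ln(0.8335/0.1999) = 0.2560 kmol/m³.
Y_P = C_P/C_{A0} = 0.2560/1.98 = 0.129.

0.129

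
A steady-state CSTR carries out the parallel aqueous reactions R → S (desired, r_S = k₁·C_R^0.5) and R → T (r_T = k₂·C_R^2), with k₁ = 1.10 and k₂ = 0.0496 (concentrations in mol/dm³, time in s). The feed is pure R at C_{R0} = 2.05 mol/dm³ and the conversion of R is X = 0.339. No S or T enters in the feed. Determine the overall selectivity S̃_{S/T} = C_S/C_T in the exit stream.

Exit C_R = C_{R0}(1−X) = 2.05×0.661 = 1.355 mol/dm³.
In a CSTR the entire volume is at exit conditions, so r_S = 1.10×1.355^0.5 = 1.280 and r_T = 0.0496×1.355^2 = 0.09107.
Overall selectivity = C_S/C_T = r_Sτ/(r_Tτ) = r_S/r_T = 14.1.

14.1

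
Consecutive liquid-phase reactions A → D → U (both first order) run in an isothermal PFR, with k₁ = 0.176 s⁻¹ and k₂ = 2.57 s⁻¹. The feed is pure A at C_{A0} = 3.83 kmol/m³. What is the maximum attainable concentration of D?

0.215 kmol/m³

For a first-order series the maximum intermediate yield is C_{D,max}/C_{A0} = (k₁/k₂)^[k₂/(k₂−k₁)].
= (0.176/2.57)^(2.57/(2.57−0.176)) = (0.06848)^(1.074) = 0.05623.
C_{D,max} = 0.05623×3.83 = 0.215 kmol/m³.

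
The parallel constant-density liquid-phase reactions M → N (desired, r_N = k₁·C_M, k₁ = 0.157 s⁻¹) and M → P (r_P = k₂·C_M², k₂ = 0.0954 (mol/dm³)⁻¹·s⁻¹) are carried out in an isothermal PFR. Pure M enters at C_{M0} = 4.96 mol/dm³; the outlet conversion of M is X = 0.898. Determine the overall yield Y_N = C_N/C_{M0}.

0.372

C_M = C_{M0}(1−X) = 0.5059 mol/dm³.
Along a PFR/batch, dC_N/dC_M = −r_N/(r_N+r_P) = −k₁/(k₁+k₂·C_M).
Integrating from C_{M0} to C_M: C_N = (0.157/0.0954)·ln[(0.157+0.0954·4.96)/(0.157+0.0954·0.506)] = 1.646·ln(0.6302/0.2053) = 1.846 mol/dm³.
Y_N = C_N/C_{M0} = 1.846/4.96 = 0.372.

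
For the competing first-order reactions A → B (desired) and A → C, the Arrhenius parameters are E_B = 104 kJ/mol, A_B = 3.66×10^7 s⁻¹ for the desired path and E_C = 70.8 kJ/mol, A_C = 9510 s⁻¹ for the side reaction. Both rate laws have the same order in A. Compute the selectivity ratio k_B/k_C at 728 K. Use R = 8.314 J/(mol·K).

Since both paths have the same order in A, the concentration cancels and S_{B/C} = k_B/k_C = (A_B/A_C)·exp[(E_C−E_B)/(RT)].
(E_C−E_B)/(RT) = (70.8−104)×10³/(8.314×728) = -33200/6053 = -5.485.
k_B/k_C = (3.66×10^7/9510)·exp(-5.485) = 3849 × 0.004147 = 16.0.

16.0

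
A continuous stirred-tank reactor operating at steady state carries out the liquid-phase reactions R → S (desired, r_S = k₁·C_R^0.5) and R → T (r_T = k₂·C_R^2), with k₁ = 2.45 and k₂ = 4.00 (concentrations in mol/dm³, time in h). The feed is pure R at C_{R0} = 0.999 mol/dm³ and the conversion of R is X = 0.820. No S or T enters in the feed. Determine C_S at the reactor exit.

0.728 mol/dm³

Exit C_R = C_{R0}(1−X) = 0.999×0.180 = 0.1798 mol/dm³.
Rates in a CSTR are evaluated at the outlet concentration: r_S = 2.45×0.1798^0.5 = 1.039, r_T = 4.00×0.1798^2 = 0.1293.
Fraction of consumed R going to S: r_S/(r_S+r_T) = 0.8893.
C_S = 0.8893·C_{R0}·X = 0.8893×0.999×0.820 = 0.728 mol/dm³.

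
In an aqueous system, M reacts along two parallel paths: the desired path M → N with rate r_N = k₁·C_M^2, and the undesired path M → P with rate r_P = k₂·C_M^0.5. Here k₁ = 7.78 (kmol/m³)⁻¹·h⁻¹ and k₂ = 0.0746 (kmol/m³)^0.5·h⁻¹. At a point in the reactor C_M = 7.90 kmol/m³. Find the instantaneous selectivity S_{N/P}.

S_{N/P} = r_N/r_P = (k₁·C_M^2)/(k₂·C_M^0.5) = (k₁/k₂)·C_M^1.5.
= (7.78×7.900^2) / (0.0746×7.900^0.5) = 485.5/0.2097 = 2316.
Since the desired path is higher order in M, keeping C_M high (PFR or concentrated feed) favours N.

2316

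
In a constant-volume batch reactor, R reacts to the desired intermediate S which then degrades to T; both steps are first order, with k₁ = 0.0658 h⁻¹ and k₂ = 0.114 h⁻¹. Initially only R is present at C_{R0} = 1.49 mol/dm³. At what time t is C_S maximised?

For first-order series the maximum of C_S occurs at t_opt = ln(k₂/k₁)/(k₂−k₁).
= ln(0.114/0.0658)/(0.114−0.0658) = ln(1.733)/0.04820 = 0.5496/0.04820 = 11.4 h.

11.4 h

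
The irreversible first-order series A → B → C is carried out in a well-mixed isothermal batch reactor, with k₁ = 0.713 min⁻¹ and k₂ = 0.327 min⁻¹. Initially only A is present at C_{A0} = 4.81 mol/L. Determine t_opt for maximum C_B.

For first-order series the maximum of C_B occurs at t_opt = ln(k₂/k₁)/(k₂−k₁).
= ln(0.327/0.713)/(0.327−0.713) = ln(0.4586)/-0.3860 = -0.7795/-0.3860 = 2.02 min.

2.02 min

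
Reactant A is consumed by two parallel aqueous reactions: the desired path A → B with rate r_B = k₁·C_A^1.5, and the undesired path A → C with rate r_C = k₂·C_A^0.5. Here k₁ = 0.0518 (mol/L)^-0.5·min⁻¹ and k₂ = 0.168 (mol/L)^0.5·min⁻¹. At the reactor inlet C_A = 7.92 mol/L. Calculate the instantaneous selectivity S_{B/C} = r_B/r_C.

S_{B/C} = r_B/r_C = (k₁·C_A^1.5)/(k₂·C_A^0.5) = (k₁/k₂)·C_A.
= (0.0518×7.920^1.5) / (0.168×7.920^0.5) = 1.155/0.4728 = 2.44.
Since the desired path is higher order in A, keeping C_A high (PFR or concentrated feed) favours B.

2.44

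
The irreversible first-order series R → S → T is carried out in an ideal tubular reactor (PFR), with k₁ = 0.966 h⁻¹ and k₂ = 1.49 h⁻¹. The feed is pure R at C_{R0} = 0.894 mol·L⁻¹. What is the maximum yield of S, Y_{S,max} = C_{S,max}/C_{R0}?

Evaluating C_S at τ_opt = ln(k₂/k₁)/(k₂−k₁) gives C_{S,max}/C_{R0} = (k₁/k₂)^[k₂/(k₂−k₁)].
= (0.966/1.49)^(1.49/(1.49−0.966)) = (0.6483)^(2.844) = 0.2916.

0.292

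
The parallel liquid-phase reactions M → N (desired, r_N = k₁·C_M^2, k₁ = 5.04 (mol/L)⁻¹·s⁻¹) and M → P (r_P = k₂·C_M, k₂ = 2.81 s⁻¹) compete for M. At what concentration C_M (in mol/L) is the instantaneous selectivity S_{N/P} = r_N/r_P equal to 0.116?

0.0647 mol/L

S_{N/P} = (k₁/k₂)·C_M ⇒ C_M = S·k₂/k₁.
= 0.116×2.81/5.04 = 0.0647 mol/L.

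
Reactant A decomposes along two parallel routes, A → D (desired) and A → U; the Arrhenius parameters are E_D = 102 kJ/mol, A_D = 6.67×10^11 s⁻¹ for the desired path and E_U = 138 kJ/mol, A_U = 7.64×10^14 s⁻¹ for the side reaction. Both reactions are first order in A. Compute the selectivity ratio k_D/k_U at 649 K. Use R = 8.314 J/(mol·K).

0.690

Since both paths have the same order in A, the concentration cancels and S_{D/U} = k_D/k_U = (A_D/A_U)·exp[(E_U−E_D)/(RT)].
(E_U−E_D)/(RT) = (138−102)×10³/(8.314×649) = 36000/5396 = 6.672.
k_D/k_U = (6.67×10^11/7.64×10^14)·exp(6.672) = 8.730×10^-4 × 789.9 = 0.690.
Since E_D < E_U, lowering the temperature improves selectivity toward D.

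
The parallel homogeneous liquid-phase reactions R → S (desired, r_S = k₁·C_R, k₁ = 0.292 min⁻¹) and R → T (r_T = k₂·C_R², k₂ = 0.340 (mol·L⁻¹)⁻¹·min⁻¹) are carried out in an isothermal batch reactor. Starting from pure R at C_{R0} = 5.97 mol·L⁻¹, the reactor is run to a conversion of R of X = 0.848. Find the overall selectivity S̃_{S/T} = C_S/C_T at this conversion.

C_R = C_{R0}(1−X) = 0.9074 mol·L⁻¹.
Along a PFR/batch, dC_S/dC_R = −r_S/(r_S+r_T) = −k₁/(k₁+k₂·C_R).
Integrating from C_{R0} to C_R: C_S = (0.292/0.340)·ln[(0.292+0.340·5.97)/(0.292+0.340·0.907)] = 0.8588·ln(2.322/0.6005) = 1.161 mol·L⁻¹.
C_T = (C_{R0}−C_R)−C_S = 3.901 mol·L⁻¹; S̃_{S/T} = 1.161/3.901 = 0.298.

0.298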